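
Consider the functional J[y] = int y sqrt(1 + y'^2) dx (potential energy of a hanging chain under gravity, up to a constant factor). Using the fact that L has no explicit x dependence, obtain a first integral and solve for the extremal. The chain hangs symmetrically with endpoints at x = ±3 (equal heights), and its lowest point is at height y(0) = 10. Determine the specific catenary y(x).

The Lagrangian L(y, y') = y sqrt(1 + y'^2) has no explicit x dependence, so the Beltrami identity applies:
    L − y' ∂L/∂y' = C.
Compute ∂L/∂y' = y · y' / sqrt(1 + y'^2). Then
    L − y' ∂L/∂y'
    = y sqrt(1 + y'^2) − y · y'^2 / sqrt(1 + y'^2)
    = y (1 + y'^2 − y'^2) / sqrt(1 + y'^2)
    = y / sqrt(1 + y'^2) = C.
Squaring gives y^2 = C^2 (1 + y'^2), i.e.
    y'^2 = y^2 / C^2 − 1.
Separating variables,
    dy / sqrt(y^2 − C^2) = dx / C,
and integrating gives arccosh(y / C) = (x − a)/C, so
    y(x) = C cosh((x − a)/C),
the catenary. The constants C and a are fixed by the two endpoint conditions (and, for the hanging-chain problem, the length constraint selects C).
Now fit the given data. The endpoints x = ±3 are symmetric at equal height, so the catenary is even about its minimum: a = 0 and y(x) = C cosh(x/C). The lowest point is y(0) = C cosh(0) = C, and we are told y(0) = 10, so C = 10. Therefore
    y(x) = 10 cosh(x/10),
and at the endpoints
    y(±3) = 10 cosh(3/10).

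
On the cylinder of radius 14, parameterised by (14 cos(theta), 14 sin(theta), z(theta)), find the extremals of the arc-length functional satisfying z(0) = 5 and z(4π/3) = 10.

Parameterise the cylinder of radius R = 14 as
    r(θ) = (14 cos θ, 14 sin θ, z(θ)).
The arc-length element is
    ds = sqrt(196 + (dz/dθ)^2) dθ,
so the Lagrangian is L = sqrt(196 + z'^2).
L depends on z' only, not on z or θ, so ∂L/∂z = 0 and
    ∂L/∂z' = z' / sqrt(196 + z'^2).
The Euler-Lagrange equation gives
    d/dθ( z' / sqrt(196 + z'^2) ) = 0,
so z' is constant. Integrating once:
    z(θ) = a θ + b,
a helix on the cylinder (a straight line when the cylinder is unrolled). The constants a, b are determined by the endpoint conditions.
With endpoint conditions z(0) = 5 and z(4π/3) = 10: from z(0) = b we get b = 5, and a·4π/3 + 5 = 10 gives a = 15/(4π), so
    z(θ) = (15/(4π)) θ + 5.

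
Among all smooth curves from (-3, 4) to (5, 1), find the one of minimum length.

Arc-length functional: J[y] = ∫ sqrt(1 + (y')^2) dx.
Lagrangian L = sqrt(1 + (y')^2) has no explicit y dependence, so ∂L/∂y = 0 and the Euler-Lagrange equation gives
    d/dx( y' / sqrt(1 + (y')^2) ) = 0  ⇒  y' / sqrt(1 + (y')^2) = const.
Hence y' is constant, so y(x) is affine.
Fitting the endpoints (-3, 4) and (5, 1):
    slope m = (1 − 4) / (5 − (-3)) = -3/8,
    intercept c = 4 − m·(-3) = 23/8.
Extremal: y(x) = (-3/8) x + 23/8.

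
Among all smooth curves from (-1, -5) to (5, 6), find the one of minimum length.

Arc-length functional: J[y] = ∫ sqrt(1 + (y')^2) dx.
Lagrangian L = sqrt(1 + (y')^2) has no explicit y dependence, so ∂L/∂y = 0 and the Euler-Lagrange equation gives
    d/dx( y' / sqrt(1 + (y')^2) ) = 0  ⇒  y' / sqrt(1 + (y')^2) = const.
Hence y' is constant, so y(x) is affine.
Fitting the endpoints (-1, -5) and (5, 6):
    slope m = (6 − (-5)) / (5 − (-1)) = 11/6,
    intercept c = (-5) − m·(-1) = -19/6.
Extremal: y(x) = (11/6) x - 19/6.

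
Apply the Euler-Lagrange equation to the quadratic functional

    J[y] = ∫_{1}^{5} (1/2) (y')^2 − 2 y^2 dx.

The Lagrangian is L = (1/2) (y')^2 − 2 y^2.
Compute ∂L/∂y = -4y, ∂L/∂y' = y'.
The Euler-Lagrange equation d/dx(∂L/∂y') − ∂L/∂y = 0 reduces to
    y'' + 4 y = 0.
Its general solution is
    y(x) = A sin(2x) + B cos(2x),
with A, B fixed by the endpoint conditions.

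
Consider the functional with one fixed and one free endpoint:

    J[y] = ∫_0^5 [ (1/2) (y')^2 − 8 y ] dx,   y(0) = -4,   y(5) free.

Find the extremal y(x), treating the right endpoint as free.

The Lagrangian L = (1/2) (y')^2 − 8 y gives
    ∂L/∂y = −8,   ∂L/∂y' = y'.
Euler-Lagrange: d/dx(y') − (−8) = 0, i.e. y'' + 8 = 0, so
    y(x) = −(8/2) x^2 + C1 x + C2.
Fixed left endpoint y(0) = -4 ⇒ C2 = -4.
The right endpoint x = 5 is free, so the natural (transversality) condition is ∂L/∂y' |_{x=5} = 0, i.e. y'(5) = 0.
Compute y'(x) = −8 x + C1, so y'(5) = −40 + C1 = 0 ⇒ C1 = 40.
Therefore the extremal is
    y(x) = −4 x^2 + 40 x − 4.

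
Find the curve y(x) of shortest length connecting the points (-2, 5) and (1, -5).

Arc-length functional: J[y] = ∫ sqrt(1 + (y')^2) dx.
Lagrangian L = sqrt(1 + (y')^2) has no explicit y dependence, so ∂L/∂y = 0 and the Euler-Lagrange equation gives
    d/dx( y' / sqrt(1 + (y')^2) ) = 0  ⇒  y' / sqrt(1 + (y')^2) = const.
Hence y' is constant, so y(x) is affine.
Fitting the endpoints (-2, 5) and (1, -5):
    slope m = ((-5) − 5) / (1 − (-2)) = -10/3,
    intercept c = 5 − m·(-2) = -5/3.
Extremal: y(x) = (-10/3) x - 5/3.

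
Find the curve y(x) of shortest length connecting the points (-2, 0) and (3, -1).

Arc-length functional: J[y] = ∫ sqrt(1 + (y')^2) dx.
Lagrangian L = sqrt(1 + (y')^2) has no explicit y dependence, so ∂L/∂y = 0 and the Euler-Lagrange equation gives
    d/dx( y' / sqrt(1 + (y')^2) ) = 0  ⇒  y' / sqrt(1 + (y')^2) = const.
Hence y' is constant, so y(x) is affine.
Fitting the endpoints (-2, 0) and (3, -1):
    slope m = ((-1) − 0) / (3 − (-2)) = -1/5,
    intercept c = 0 − m·(-2) = -2/5.
Extremal: y(x) = (-1/5) x - 2/5.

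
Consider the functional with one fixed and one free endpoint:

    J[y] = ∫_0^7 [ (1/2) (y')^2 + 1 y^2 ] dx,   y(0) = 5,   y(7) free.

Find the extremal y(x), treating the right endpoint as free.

The Lagrangian L = (1/2) (y')^2 + 1 y^2 gives
    ∂L/∂y = 2 y,   ∂L/∂y' = y'.
Euler-Lagrange: y'' − 2 y = 0.
With k = sqrt(2), the general solution is
    y(x) = A cosh(sqrt(2) x) + B sinh(sqrt(2) x).
Fixed left endpoint y(0) = 5 ⇒ A = 5.
The right endpoint x = 7 is free, so the natural (transversality) condition is ∂L/∂y' |_{x=7} = 0, i.e. y'(7) = 0.
Compute y'(x) = A k sinh(k x) + B k cosh(k x), so
    y'(7) = A k sinh(k·7) + B k cosh(k·7) = 0
    ⇒ B = −A tanh(k·7) = − 5 tanh(sqrt(2)·7).
Therefore the extremal is
    y(x) = 5 cosh(sqrt(2) x) − 5 tanh(sqrt(2)·7) sinh(sqrt(2) x).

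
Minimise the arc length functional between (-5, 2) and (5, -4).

Arc-length functional: J[y] = ∫ sqrt(1 + (y')^2) dx.
Lagrangian L = sqrt(1 + (y')^2) has no explicit y dependence, so ∂L/∂y = 0 and the Euler-Lagrange equation gives
    d/dx( y' / sqrt(1 + (y')^2) ) = 0  ⇒  y' / sqrt(1 + (y')^2) = const.
Hence y' is constant, so y(x) is affine.
Fitting the endpoints (-5, 2) and (5, -4):
    slope m = ((-4) − 2) / (5 − (-5)) = -3/5,
    intercept c = 2 − m·(-5) = -1.
Extremal: y(x) = (-3/5) x - 1.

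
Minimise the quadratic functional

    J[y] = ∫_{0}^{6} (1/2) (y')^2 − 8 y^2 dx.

The Lagrangian is L = (1/2) (y')^2 − 8 y^2.
Compute ∂L/∂y = -16y, ∂L/∂y' = y'.
The Euler-Lagrange equation d/dx(∂L/∂y') − ∂L/∂y = 0 reduces to
    y'' + 16 y = 0.
Its general solution is
    y(x) = A sin(4x) + B cos(4x),
with A, B fixed by the endpoint conditions.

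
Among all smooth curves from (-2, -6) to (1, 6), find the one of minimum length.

Arc-length functional: J[y] = ∫ sqrt(1 + (y')^2) dx.
Lagrangian L = sqrt(1 + (y')^2) has no explicit y dependence, so ∂L/∂y = 0 and the Euler-Lagrange equation gives
    d/dx( y' / sqrt(1 + (y')^2) ) = 0  ⇒  y' / sqrt(1 + (y')^2) = const.
Hence y' is constant, so y(x) is affine.
Fitting the endpoints (-2, -6) and (1, 6):
    slope m = (6 − (-6)) / (1 − (-2)) = 4,
    intercept c = (-6) − m·(-2) = 2.
Extremal: y(x) = 4 x + 2.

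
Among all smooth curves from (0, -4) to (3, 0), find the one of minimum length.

Arc-length functional: J[y] = ∫ sqrt(1 + (y')^2) dx.
Lagrangian L = sqrt(1 + (y')^2) has no explicit y dependence, so ∂L/∂y = 0 and the Euler-Lagrange equation gives
    d/dx( y' / sqrt(1 + (y')^2) ) = 0  ⇒  y' / sqrt(1 + (y')^2) = const.
Hence y' is constant, so y(x) is affine.
Fitting the endpoints (0, -4) and (3, 0):
    slope m = (0 − (-4)) / (3 − 0) = 4/3,
    intercept c = (-4) − m·0 = -4.
Extremal: y(x) = (4/3) x - 4.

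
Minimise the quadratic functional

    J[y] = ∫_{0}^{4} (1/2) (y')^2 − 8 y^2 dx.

The Lagrangian is L = (1/2) (y')^2 − 8 y^2.
Compute ∂L/∂y = -16y, ∂L/∂y' = y'.
The Euler-Lagrange equation d/dx(∂L/∂y') − ∂L/∂y = 0 reduces to
    y'' + 16 y = 0.
Its general solution is
    y(x) = A sin(4x) + B cos(4x),
with A, B fixed by the endpoint conditions.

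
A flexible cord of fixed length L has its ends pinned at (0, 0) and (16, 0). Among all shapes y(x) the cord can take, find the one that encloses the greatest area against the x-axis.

Set up the augmented Lagrangian using a multiplier λ for the length constraint:
    F(y, y') = y − λ sqrt(1 + y'^2).
F has no explicit x dependence, so the Beltrami identity yields a first integral
    F − y' ∂F/∂y' = C.
Compute ∂F/∂y' = −λ y' / sqrt(1 + y'^2). Then
    y − λ sqrt(1 + y'^2) + λ y'^2 / sqrt(1 + y'^2) = C
    ⇒  y − λ / sqrt(1 + y'^2) = C.
Solving for y' and integrating gives
    (x − a)^2 + (y − b)^2 = λ^2,
a circular arc of radius λ. The constants a, b are determined by the endpoint conditions y(0) = y(16) = 0, and λ is fixed implicitly by the length constraint
    ∫_{0}^{16} sqrt(1 + y'^2) dx = L.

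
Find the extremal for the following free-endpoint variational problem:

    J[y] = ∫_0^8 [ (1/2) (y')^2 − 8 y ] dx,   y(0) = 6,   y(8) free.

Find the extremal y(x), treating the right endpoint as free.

The Lagrangian L = (1/2) (y')^2 − 8 y gives
    ∂L/∂y = −8,   ∂L/∂y' = y'.
Euler-Lagrange: d/dx(y') − (−8) = 0, i.e. y'' + 8 = 0, so
    y(x) = −(8/2) x^2 + C1 x + C2.
Fixed left endpoint y(0) = 6 ⇒ C2 = 6.
The right endpoint x = 8 is free, so the natural (transversality) condition is ∂L/∂y' |_{x=8} = 0, i.e. y'(8) = 0.
Compute y'(x) = −8 x + C1, so y'(8) = −64 + C1 = 0 ⇒ C1 = 64.
Therefore the extremal is
    y(x) = −4 x^2 + 64 x + 6.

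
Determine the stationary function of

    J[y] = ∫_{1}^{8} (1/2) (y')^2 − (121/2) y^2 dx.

The Lagrangian is L = (1/2) (y')^2 − (121/2) y^2.
Compute ∂L/∂y = -121y, ∂L/∂y' = y'.
The Euler-Lagrange equation d/dx(∂L/∂y') − ∂L/∂y = 0 reduces to
    y'' + 121 y = 0.
Its general solution is
    y(x) = A sin(11x) + B cos(11x),
with A, B fixed by the endpoint conditions.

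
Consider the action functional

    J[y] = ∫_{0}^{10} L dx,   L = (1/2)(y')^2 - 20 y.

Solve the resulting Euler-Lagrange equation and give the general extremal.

The Lagrangian is L = (1/2)(y')^2 - 20 y.
∂L/∂y = -20.
∂L/∂y' = y'.
The Euler-Lagrange equation d/dx(∂L/∂y') − ∂L/∂y = 0 becomes:
    y'' + 20 = 0
General solution: y(x) = -10 x^2 + A x + B, where A and B are arbitrary constants fixed by the endpoint conditions.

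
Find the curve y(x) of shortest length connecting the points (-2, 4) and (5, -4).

Arc-length functional: J[y] = ∫ sqrt(1 + (y')^2) dx.
Lagrangian L = sqrt(1 + (y')^2) has no explicit y dependence, so ∂L/∂y = 0 and the Euler-Lagrange equation gives
    d/dx( y' / sqrt(1 + (y')^2) ) = 0  ⇒  y' / sqrt(1 + (y')^2) = const.
Hence y' is constant, so y(x) is affine.
Fitting the endpoints (-2, 4) and (5, -4):
    slope m = ((-4) − 4) / (5 − (-2)) = -8/7,
    intercept c = 4 − m·(-2) = 12/7.
Extremal: y(x) = (-8/7) x + 12/7.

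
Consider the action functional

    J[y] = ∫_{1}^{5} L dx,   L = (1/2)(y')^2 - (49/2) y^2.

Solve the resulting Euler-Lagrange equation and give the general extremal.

The Lagrangian is L = (1/2)(y')^2 - (49/2) y^2.
∂L/∂y = -49y.
∂L/∂y' = y'.
The Euler-Lagrange equation d/dx(∂L/∂y') − ∂L/∂y = 0 becomes:
    y'' + 49 y = 0
General solution: y(x) = A sin(7x) + B cos(7x), where A and B are arbitrary constants fixed by the endpoint conditions.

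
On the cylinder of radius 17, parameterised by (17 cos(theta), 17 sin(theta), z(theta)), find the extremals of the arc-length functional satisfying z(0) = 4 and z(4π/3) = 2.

Parameterise the cylinder of radius R = 17 as
    r(θ) = (17 cos θ, 17 sin θ, z(θ)).
The arc-length element is
    ds = sqrt(289 + (dz/dθ)^2) dθ,
so the Lagrangian is L = sqrt(289 + z'^2).
L depends on z' only, not on z or θ, so ∂L/∂z = 0 and
    ∂L/∂z' = z' / sqrt(289 + z'^2).
The Euler-Lagrange equation gives
    d/dθ( z' / sqrt(289 + z'^2) ) = 0,
so z' is constant. Integrating once:
    z(θ) = a θ + b,
a helix on the cylinder (a straight line when the cylinder is unrolled). The constants a, b are determined by the endpoint conditions.
With endpoint conditions z(0) = 4 and z(4π/3) = 2: from z(0) = b we get b = 4, and a·4π/3 + 4 = 2 gives a = -3/(2π), so
    z(θ) = (-3/(2π)) θ + 4.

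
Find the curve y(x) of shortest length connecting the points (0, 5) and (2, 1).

Arc-length functional: J[y] = ∫ sqrt(1 + (y')^2) dx.
Lagrangian L = sqrt(1 + (y')^2) has no explicit y dependence, so ∂L/∂y = 0 and the Euler-Lagrange equation gives
    d/dx( y' / sqrt(1 + (y')^2) ) = 0  ⇒  y' / sqrt(1 + (y')^2) = const.
Hence y' is constant, so y(x) is affine.
Fitting the endpoints (0, 5) and (2, 1):
    slope m = (1 − 5) / (2 − 0) = -2,
    intercept c = 5 − m·0 = 5.
Extremal: y(x) = -2 x + 5.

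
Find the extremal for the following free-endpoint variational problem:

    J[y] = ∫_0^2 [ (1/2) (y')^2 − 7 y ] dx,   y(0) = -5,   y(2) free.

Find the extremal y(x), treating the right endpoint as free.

The Lagrangian L = (1/2) (y')^2 − 7 y gives
    ∂L/∂y = −7,   ∂L/∂y' = y'.
Euler-Lagrange: d/dx(y') − (−7) = 0, i.e. y'' + 7 = 0, so
    y(x) = −(7/2) x^2 + C1 x + C2.
Fixed left endpoint y(0) = -5 ⇒ C2 = -5.
The right endpoint x = 2 is free, so the natural (transversality) condition is ∂L/∂y' |_{x=2} = 0, i.e. y'(2) = 0.
Compute y'(x) = −7 x + C1, so y'(2) = −14 + C1 = 0 ⇒ C1 = 14.
Therefore the extremal is
    y(x) = −(7/2) x^2 + 14 x − 5.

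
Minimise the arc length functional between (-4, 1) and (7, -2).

Arc-length functional: J[y] = ∫ sqrt(1 + (y')^2) dx.
Lagrangian L = sqrt(1 + (y')^2) has no explicit y dependence, so ∂L/∂y = 0 and the Euler-Lagrange equation gives
    d/dx( y' / sqrt(1 + (y')^2) ) = 0  ⇒  y' / sqrt(1 + (y')^2) = const.
Hence y' is constant, so y(x) is affine.
Fitting the endpoints (-4, 1) and (7, -2):
    slope m = ((-2) − 1) / (7 − (-4)) = -3/11,
    intercept c = 1 − m·(-4) = -1/11.
Extremal: y(x) = (-3/11) x - 1/11.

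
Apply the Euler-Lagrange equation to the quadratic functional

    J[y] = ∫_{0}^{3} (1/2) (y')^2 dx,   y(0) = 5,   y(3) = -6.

The Lagrangian is L = (1/2) (y')^2.
Compute ∂L/∂y = 0, ∂L/∂y' = y'.
The Euler-Lagrange equation d/dx(∂L/∂y') − ∂L/∂y = 0 reduces to
    y'' = 0.
Its general solution is
    y(x) = A x + B,
with A, B fixed by the endpoint conditions.
Applying the endpoint conditions y(0) = 5 and y(3) = -6: solve A·0 + B = 5 and A·3 + B = -6. Subtracting gives A(3 − 0) = -6 − 5, so A = -11/3, and B = 5 − A·0 = 5. Therefore
    y(x) = (-11/3) x + 5.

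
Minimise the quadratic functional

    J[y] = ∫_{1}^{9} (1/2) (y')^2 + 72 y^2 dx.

The Lagrangian is L = (1/2) (y')^2 + 72 y^2.
Compute ∂L/∂y = 144y, ∂L/∂y' = y'.
The Euler-Lagrange equation d/dx(∂L/∂y') − ∂L/∂y = 0 reduces to
    y'' − 144 y = 0.
Its general solution is
    y(x) = A e^(12x) + B e^(−12x),
with A, B fixed by the endpoint conditions.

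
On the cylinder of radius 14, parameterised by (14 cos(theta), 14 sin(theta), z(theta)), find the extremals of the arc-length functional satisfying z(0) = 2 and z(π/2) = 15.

Parameterise the cylinder of radius R = 14 as
    r(θ) = (14 cos θ, 14 sin θ, z(θ)).
The arc-length element is
    ds = sqrt(196 + (dz/dθ)^2) dθ,
so the Lagrangian is L = sqrt(196 + z'^2).
L depends on z' only, not on z or θ, so ∂L/∂z = 0 and
    ∂L/∂z' = z' / sqrt(196 + z'^2).
The Euler-Lagrange equation gives
    d/dθ( z' / sqrt(196 + z'^2) ) = 0,
so z' is constant. Integrating once:
    z(θ) = a θ + b,
a helix on the cylinder (a straight line when the cylinder is unrolled). The constants a, b are determined by the endpoint conditions.
With endpoint conditions z(0) = 2 and z(π/2) = 15: from z(0) = b we get b = 2, and a·π/2 + 2 = 15 gives a = 26/π, so
    z(θ) = (26/π) θ + 2.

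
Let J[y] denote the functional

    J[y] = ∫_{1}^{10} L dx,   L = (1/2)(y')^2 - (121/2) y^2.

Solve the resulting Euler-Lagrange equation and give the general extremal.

The Lagrangian is L = (1/2)(y')^2 - (121/2) y^2.
∂L/∂y = -121y.
∂L/∂y' = y'.
The Euler-Lagrange equation d/dx(∂L/∂y') − ∂L/∂y = 0 becomes:
    y'' + 121 y = 0
General solution: y(x) = A sin(11x) + B cos(11x), where A and B are arbitrary constants fixed by the endpoint conditions.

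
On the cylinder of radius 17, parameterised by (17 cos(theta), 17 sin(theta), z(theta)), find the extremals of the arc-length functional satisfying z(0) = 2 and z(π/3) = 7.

Parameterise the cylinder of radius R = 17 as
    r(θ) = (17 cos θ, 17 sin θ, z(θ)).
The arc-length element is
    ds = sqrt(289 + (dz/dθ)^2) dθ,
so the Lagrangian is L = sqrt(289 + z'^2).
L depends on z' only, not on z or θ, so ∂L/∂z = 0 and
    ∂L/∂z' = z' / sqrt(289 + z'^2).
The Euler-Lagrange equation gives
    d/dθ( z' / sqrt(289 + z'^2) ) = 0,
so z' is constant. Integrating once:
    z(θ) = a θ + b,
a helix on the cylinder (a straight line when the cylinder is unrolled). The constants a, b are determined by the endpoint conditions.
With endpoint conditions z(0) = 2 and z(π/3) = 7: from z(0) = b we get b = 2, and a·π/3 + 2 = 7 gives a = 15/π, so
    z(θ) = (15/π) θ + 2.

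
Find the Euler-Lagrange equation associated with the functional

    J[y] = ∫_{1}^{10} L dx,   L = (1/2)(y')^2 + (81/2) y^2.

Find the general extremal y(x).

The Lagrangian is L = (1/2)(y')^2 + (81/2) y^2.
∂L/∂y = 81y.
∂L/∂y' = y'.
The Euler-Lagrange equation d/dx(∂L/∂y') − ∂L/∂y = 0 becomes:
    y'' - 81 y = 0
General solution: y(x) = A e^(9x) + B e^(-9x), where A and B are arbitrary constants fixed by the endpoint conditions.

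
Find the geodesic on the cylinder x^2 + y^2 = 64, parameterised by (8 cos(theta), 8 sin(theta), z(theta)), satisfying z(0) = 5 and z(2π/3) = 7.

Parameterise the cylinder of radius R = 8 as
    r(θ) = (8 cos θ, 8 sin θ, z(θ)).
The arc-length element is
    ds = sqrt(64 + (dz/dθ)^2) dθ,
so the Lagrangian is L = sqrt(64 + z'^2).
L depends on z' only, not on z or θ, so ∂L/∂z = 0 and
    ∂L/∂z' = z' / sqrt(64 + z'^2).
The Euler-Lagrange equation gives
    d/dθ( z' / sqrt(64 + z'^2) ) = 0,
so z' is constant. Integrating once:
    z(θ) = a θ + b,
a helix on the cylinder (a straight line when the cylinder is unrolled). The constants a, b are determined by the endpoint conditions.
With endpoint conditions z(0) = 5 and z(2π/3) = 7: from z(0) = b we get b = 5, and a·2π/3 + 5 = 7 gives a = 3/π, so
    z(θ) = (3/π) θ + 5.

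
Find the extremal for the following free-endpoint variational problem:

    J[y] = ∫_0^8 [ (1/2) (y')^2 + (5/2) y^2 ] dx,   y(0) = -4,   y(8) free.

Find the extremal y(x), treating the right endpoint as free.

The Lagrangian L = (1/2) (y')^2 + (5/2) y^2 gives
    ∂L/∂y = 5 y,   ∂L/∂y' = y'.
Euler-Lagrange: y'' − 5 y = 0.
With k = sqrt(5), the general solution is
    y(x) = A cosh(sqrt(5) x) + B sinh(sqrt(5) x).
Fixed left endpoint y(0) = -4 ⇒ A = -4.
The right endpoint x = 8 is free, so the natural (transversality) condition is ∂L/∂y' |_{x=8} = 0, i.e. y'(8) = 0.
Compute y'(x) = A k sinh(k x) + B k cosh(k x), so
    y'(8) = A k sinh(k·8) + B k cosh(k·8) = 0
    ⇒ B = −A tanh(k·8) = 4 tanh(sqrt(5)·8).
Therefore the extremal is
    y(x) = −4 cosh(sqrt(5) x) + 4 tanh(sqrt(5)·8) sinh(sqrt(5) x).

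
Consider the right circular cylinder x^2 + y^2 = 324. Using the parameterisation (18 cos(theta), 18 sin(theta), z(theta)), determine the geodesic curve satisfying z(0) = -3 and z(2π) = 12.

Parameterise the cylinder of radius R = 18 as
    r(θ) = (18 cos θ, 18 sin θ, z(θ)).
The arc-length element is
    ds = sqrt(324 + (dz/dθ)^2) dθ,
so the Lagrangian is L = sqrt(324 + z'^2).
L depends on z' only, not on z or θ, so ∂L/∂z = 0 and
    ∂L/∂z' = z' / sqrt(324 + z'^2).
The Euler-Lagrange equation gives
    d/dθ( z' / sqrt(324 + z'^2) ) = 0,
so z' is constant. Integrating once:
    z(θ) = a θ + b,
a helix on the cylinder (a straight line when the cylinder is unrolled). The constants a, b are determined by the endpoint conditions.
With endpoint conditions z(0) = -3 and z(2π) = 12: from z(0) = b we get b = -3, and a·2π + -3 = 12 gives a = 15/(2π), so
    z(θ) = (15/(2π)) θ − 3.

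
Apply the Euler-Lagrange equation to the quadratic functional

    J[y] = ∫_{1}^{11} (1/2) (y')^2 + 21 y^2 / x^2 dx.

The Lagrangian is L = (1/2) (y')^2 + 21 y^2 / x^2.
Compute ∂L/∂y = 42y/x^2, ∂L/∂y' = y'.
The Euler-Lagrange equation d/dx(∂L/∂y') − ∂L/∂y = 0 reduces to
    y'' − 42/x^2 · y = 0  (x > 0).
Its general solution is
    y(x) = A x^7 + B x^(-6),
with A, B fixed by the endpoint conditions.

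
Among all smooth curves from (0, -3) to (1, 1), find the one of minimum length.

Arc-length functional: J[y] = ∫ sqrt(1 + (y')^2) dx.
Lagrangian L = sqrt(1 + (y')^2) has no explicit y dependence, so ∂L/∂y = 0 and the Euler-Lagrange equation gives
    d/dx( y' / sqrt(1 + (y')^2) ) = 0  ⇒  y' / sqrt(1 + (y')^2) = const.
Hence y' is constant, so y(x) is affine.
Fitting the endpoints (0, -3) and (1, 1):
    slope m = (1 − (-3)) / (1 − 0) = 4,
    intercept c = (-3) − m·0 = -3.
Extremal: y(x) = 4 x - 3.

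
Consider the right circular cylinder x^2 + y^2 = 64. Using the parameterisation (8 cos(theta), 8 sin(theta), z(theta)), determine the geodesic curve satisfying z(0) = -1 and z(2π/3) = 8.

Parameterise the cylinder of radius R = 8 as
    r(θ) = (8 cos θ, 8 sin θ, z(θ)).
The arc-length element is
    ds = sqrt(64 + (dz/dθ)^2) dθ,
so the Lagrangian is L = sqrt(64 + z'^2).
L depends on z' only, not on z or θ, so ∂L/∂z = 0 and
    ∂L/∂z' = z' / sqrt(64 + z'^2).
The Euler-Lagrange equation gives
    d/dθ( z' / sqrt(64 + z'^2) ) = 0,
so z' is constant. Integrating once:
    z(θ) = a θ + b,
a helix on the cylinder (a straight line when the cylinder is unrolled). The constants a, b are determined by the endpoint conditions.
With endpoint conditions z(0) = -1 and z(2π/3) = 8: from z(0) = b we get b = -1, and a·2π/3 + -1 = 8 gives a = 27/(2π), so
    z(θ) = (27/(2π)) θ − 1.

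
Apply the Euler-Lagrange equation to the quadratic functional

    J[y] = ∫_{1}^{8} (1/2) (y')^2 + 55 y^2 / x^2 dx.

The Lagrangian is L = (1/2) (y')^2 + 55 y^2 / x^2.
Compute ∂L/∂y = 110y/x^2, ∂L/∂y' = y'.
The Euler-Lagrange equation d/dx(∂L/∂y') − ∂L/∂y = 0 reduces to
    y'' − 110/x^2 · y = 0  (x > 0).
Its general solution is
    y(x) = A x^11 + B x^(-10),
with A, B fixed by the endpoint conditions.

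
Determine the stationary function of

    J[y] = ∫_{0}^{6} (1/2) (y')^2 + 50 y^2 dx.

The Lagrangian is L = (1/2) (y')^2 + 50 y^2.
Compute ∂L/∂y = 100y, ∂L/∂y' = y'.
The Euler-Lagrange equation d/dx(∂L/∂y') − ∂L/∂y = 0 reduces to
    y'' − 100 y = 0.
Its general solution is
    y(x) = A e^(10x) + B e^(−10x),
with A, B fixed by the endpoint conditions.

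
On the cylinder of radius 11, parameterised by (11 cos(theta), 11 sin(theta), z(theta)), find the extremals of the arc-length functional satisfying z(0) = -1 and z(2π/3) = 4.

Parameterise the cylinder of radius R = 11 as
    r(θ) = (11 cos θ, 11 sin θ, z(θ)).
The arc-length element is
    ds = sqrt(121 + (dz/dθ)^2) dθ,
so the Lagrangian is L = sqrt(121 + z'^2).
L depends on z' only, not on z or θ, so ∂L/∂z = 0 and
    ∂L/∂z' = z' / sqrt(121 + z'^2).
The Euler-Lagrange equation gives
    d/dθ( z' / sqrt(121 + z'^2) ) = 0,
so z' is constant. Integrating once:
    z(θ) = a θ + b,
a helix on the cylinder (a straight line when the cylinder is unrolled). The constants a, b are determined by the endpoint conditions.
With endpoint conditions z(0) = -1 and z(2π/3) = 4: from z(0) = b we get b = -1, and a·2π/3 + -1 = 4 gives a = 15/(2π), so
    z(θ) = (15/(2π)) θ − 1.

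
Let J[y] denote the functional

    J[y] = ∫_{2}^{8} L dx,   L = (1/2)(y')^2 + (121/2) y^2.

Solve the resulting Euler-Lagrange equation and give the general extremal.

The Lagrangian is L = (1/2)(y')^2 + (121/2) y^2.
∂L/∂y = 121y.
∂L/∂y' = y'.
The Euler-Lagrange equation d/dx(∂L/∂y') − ∂L/∂y = 0 becomes:
    y'' - 121 y = 0
General solution: y(x) = A e^(11x) + B e^(-11x), where A and B are arbitrary constants fixed by the endpoint conditions.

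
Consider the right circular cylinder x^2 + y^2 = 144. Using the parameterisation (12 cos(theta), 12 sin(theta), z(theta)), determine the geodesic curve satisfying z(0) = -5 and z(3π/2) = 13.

Parameterise the cylinder of radius R = 12 as
    r(θ) = (12 cos θ, 12 sin θ, z(θ)).
The arc-length element is
    ds = sqrt(144 + (dz/dθ)^2) dθ,
so the Lagrangian is L = sqrt(144 + z'^2).
L depends on z' only, not on z or θ, so ∂L/∂z = 0 and
    ∂L/∂z' = z' / sqrt(144 + z'^2).
The Euler-Lagrange equation gives
    d/dθ( z' / sqrt(144 + z'^2) ) = 0,
so z' is constant. Integrating once:
    z(θ) = a θ + b,
a helix on the cylinder (a straight line when the cylinder is unrolled). The constants a, b are determined by the endpoint conditions.
With endpoint conditions z(0) = -5 and z(3π/2) = 13: from z(0) = b we get b = -5, and a·3π/2 + -5 = 13 gives a = 12/π, so
    z(θ) = (12/π) θ − 5.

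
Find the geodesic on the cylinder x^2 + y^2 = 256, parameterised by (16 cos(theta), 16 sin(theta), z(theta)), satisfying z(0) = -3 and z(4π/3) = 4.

Parameterise the cylinder of radius R = 16 as
    r(θ) = (16 cos θ, 16 sin θ, z(θ)).
The arc-length element is
    ds = sqrt(256 + (dz/dθ)^2) dθ,
so the Lagrangian is L = sqrt(256 + z'^2).
L depends on z' only, not on z or θ, so ∂L/∂z = 0 and
    ∂L/∂z' = z' / sqrt(256 + z'^2).
The Euler-Lagrange equation gives
    d/dθ( z' / sqrt(256 + z'^2) ) = 0,
so z' is constant. Integrating once:
    z(θ) = a θ + b,
a helix on the cylinder (a straight line when the cylinder is unrolled). The constants a, b are determined by the endpoint conditions.
With endpoint conditions z(0) = -3 and z(4π/3) = 4: from z(0) = b we get b = -3, and a·4π/3 + -3 = 4 gives a = 21/(4π), so
    z(θ) = (21/(4π)) θ − 3.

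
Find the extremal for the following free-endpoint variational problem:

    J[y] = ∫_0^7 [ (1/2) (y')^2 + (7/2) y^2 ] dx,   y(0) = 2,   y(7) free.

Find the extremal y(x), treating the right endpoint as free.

The Lagrangian L = (1/2) (y')^2 + (7/2) y^2 gives
    ∂L/∂y = 7 y,   ∂L/∂y' = y'.
Euler-Lagrange: y'' − 7 y = 0.
With k = sqrt(7), the general solution is
    y(x) = A cosh(sqrt(7) x) + B sinh(sqrt(7) x).
Fixed left endpoint y(0) = 2 ⇒ A = 2.
The right endpoint x = 7 is free, so the natural (transversality) condition is ∂L/∂y' |_{x=7} = 0, i.e. y'(7) = 0.
Compute y'(x) = A k sinh(k x) + B k cosh(k x), so
    y'(7) = A k sinh(k·7) + B k cosh(k·7) = 0
    ⇒ B = −A tanh(k·7) = − 2 tanh(sqrt(7)·7).
Therefore the extremal is
    y(x) = 2 cosh(sqrt(7) x) − 2 tanh(sqrt(7)·7) sinh(sqrt(7) x).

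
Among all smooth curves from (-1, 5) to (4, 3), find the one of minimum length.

Arc-length functional: J[y] = ∫ sqrt(1 + (y')^2) dx.
Lagrangian L = sqrt(1 + (y')^2) has no explicit y dependence, so ∂L/∂y = 0 and the Euler-Lagrange equation gives
    d/dx( y' / sqrt(1 + (y')^2) ) = 0  ⇒  y' / sqrt(1 + (y')^2) = const.
Hence y' is constant, so y(x) is affine.
Fitting the endpoints (-1, 5) and (4, 3):
    slope m = (3 − 5) / (4 − (-1)) = -2/5,
    intercept c = 5 − m·(-1) = 23/5.
Extremal: y(x) = (-2/5) x + 23/5.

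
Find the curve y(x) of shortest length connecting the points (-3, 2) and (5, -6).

Arc-length functional: J[y] = ∫ sqrt(1 + (y')^2) dx.
Lagrangian L = sqrt(1 + (y')^2) has no explicit y dependence, so ∂L/∂y = 0 and the Euler-Lagrange equation gives
    d/dx( y' / sqrt(1 + (y')^2) ) = 0  ⇒  y' / sqrt(1 + (y')^2) = const.
Hence y' is constant, so y(x) is affine.
Fitting the endpoints (-3, 2) and (5, -6):
    slope m = ((-6) − 2) / (5 − (-3)) = -1,
    intercept c = 2 − m·(-3) = -1.
Extremal: y(x) = -x - 1.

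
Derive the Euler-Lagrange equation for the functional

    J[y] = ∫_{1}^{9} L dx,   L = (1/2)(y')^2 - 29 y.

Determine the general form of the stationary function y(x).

The Lagrangian is L = (1/2)(y')^2 - 29 y.
∂L/∂y = -29.
∂L/∂y' = y'.
The Euler-Lagrange equation d/dx(∂L/∂y') − ∂L/∂y = 0 becomes:
    y'' + 29 = 0
General solution: y(x) = -(29/2) x^2 + A x + B, where A and B are arbitrary constants fixed by the endpoint conditions.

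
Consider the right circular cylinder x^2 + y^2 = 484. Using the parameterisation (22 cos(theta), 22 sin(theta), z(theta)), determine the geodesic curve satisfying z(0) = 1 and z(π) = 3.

Parameterise the cylinder of radius R = 22 as
    r(θ) = (22 cos θ, 22 sin θ, z(θ)).
The arc-length element is
    ds = sqrt(484 + (dz/dθ)^2) dθ,
so the Lagrangian is L = sqrt(484 + z'^2).
L depends on z' only, not on z or θ, so ∂L/∂z = 0 and
    ∂L/∂z' = z' / sqrt(484 + z'^2).
The Euler-Lagrange equation gives
    d/dθ( z' / sqrt(484 + z'^2) ) = 0,
so z' is constant. Integrating once:
    z(θ) = a θ + b,
a helix on the cylinder (a straight line when the cylinder is unrolled). The constants a, b are determined by the endpoint conditions.
With endpoint conditions z(0) = 1 and z(π) = 3: from z(0) = b we get b = 1, and a·π + 1 = 3 gives a = 2/π, so
    z(θ) = (2/π) θ + 1.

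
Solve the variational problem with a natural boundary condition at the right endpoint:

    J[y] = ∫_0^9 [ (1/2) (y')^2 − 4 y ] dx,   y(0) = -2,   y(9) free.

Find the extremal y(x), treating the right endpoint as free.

The Lagrangian L = (1/2) (y')^2 − 4 y gives
    ∂L/∂y = −4,   ∂L/∂y' = y'.
Euler-Lagrange: d/dx(y') − (−4) = 0, i.e. y'' + 4 = 0, so
    y(x) = −(4/2) x^2 + C1 x + C2.
Fixed left endpoint y(0) = -2 ⇒ C2 = -2.
The right endpoint x = 9 is free, so the natural (transversality) condition is ∂L/∂y' |_{x=9} = 0, i.e. y'(9) = 0.
Compute y'(x) = −4 x + C1, so y'(9) = −36 + C1 = 0 ⇒ C1 = 36.
Therefore the extremal is
    y(x) = −2 x^2 + 36 x − 2.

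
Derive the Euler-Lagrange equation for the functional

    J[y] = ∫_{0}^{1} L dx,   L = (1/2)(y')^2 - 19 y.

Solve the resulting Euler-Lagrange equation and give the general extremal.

The Lagrangian is L = (1/2)(y')^2 - 19 y.
∂L/∂y = -19.
∂L/∂y' = y'.
The Euler-Lagrange equation d/dx(∂L/∂y') − ∂L/∂y = 0 becomes:
    y'' + 19 = 0
General solution: y(x) = -(19/2) x^2 + A x + B, where A and B are arbitrary constants fixed by the endpoint conditions.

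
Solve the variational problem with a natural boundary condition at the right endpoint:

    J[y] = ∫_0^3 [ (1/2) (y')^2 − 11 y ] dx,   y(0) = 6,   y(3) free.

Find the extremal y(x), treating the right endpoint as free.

The Lagrangian L = (1/2) (y')^2 − 11 y gives
    ∂L/∂y = −11,   ∂L/∂y' = y'.
Euler-Lagrange: d/dx(y') − (−11) = 0, i.e. y'' + 11 = 0, so
    y(x) = −(11/2) x^2 + C1 x + C2.
Fixed left endpoint y(0) = 6 ⇒ C2 = 6.
The right endpoint x = 3 is free, so the natural (transversality) condition is ∂L/∂y' |_{x=3} = 0, i.e. y'(3) = 0.
Compute y'(x) = −11 x + C1, so y'(3) = −33 + C1 = 0 ⇒ C1 = 33.
Therefore the extremal is
    y(x) = −(11/2) x^2 + 33 x + 6.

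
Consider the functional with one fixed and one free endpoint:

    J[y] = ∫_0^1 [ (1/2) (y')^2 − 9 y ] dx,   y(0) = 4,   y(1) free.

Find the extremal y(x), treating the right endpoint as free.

The Lagrangian L = (1/2) (y')^2 − 9 y gives
    ∂L/∂y = −9,   ∂L/∂y' = y'.
Euler-Lagrange: d/dx(y') − (−9) = 0, i.e. y'' + 9 = 0, so
    y(x) = −(9/2) x^2 + C1 x + C2.
Fixed left endpoint y(0) = 4 ⇒ C2 = 4.
The right endpoint x = 1 is free, so the natural (transversality) condition is ∂L/∂y' |_{x=1} = 0, i.e. y'(1) = 0.
Compute y'(x) = −9 x + C1, so y'(1) = −9 + C1 = 0 ⇒ C1 = 9.
Therefore the extremal is
    y(x) = −(9/2) x^2 + 9 x + 4.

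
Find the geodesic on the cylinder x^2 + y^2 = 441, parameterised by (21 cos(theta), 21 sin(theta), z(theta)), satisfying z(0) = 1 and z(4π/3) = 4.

Parameterise the cylinder of radius R = 21 as
    r(θ) = (21 cos θ, 21 sin θ, z(θ)).
The arc-length element is
    ds = sqrt(441 + (dz/dθ)^2) dθ,
so the Lagrangian is L = sqrt(441 + z'^2).
L depends on z' only, not on z or θ, so ∂L/∂z = 0 and
    ∂L/∂z' = z' / sqrt(441 + z'^2).
The Euler-Lagrange equation gives
    d/dθ( z' / sqrt(441 + z'^2) ) = 0,
so z' is constant. Integrating once:
    z(θ) = a θ + b,
a helix on the cylinder (a straight line when the cylinder is unrolled). The constants a, b are determined by the endpoint conditions.
With endpoint conditions z(0) = 1 and z(4π/3) = 4: from z(0) = b we get b = 1, and a·4π/3 + 1 = 4 gives a = 9/(4π), so
    z(θ) = (9/(4π)) θ + 1.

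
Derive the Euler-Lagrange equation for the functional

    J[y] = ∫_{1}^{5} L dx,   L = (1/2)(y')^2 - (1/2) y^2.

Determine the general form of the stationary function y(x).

The Lagrangian is L = (1/2)(y')^2 - (1/2) y^2.
∂L/∂y = -y.
∂L/∂y' = y'.
The Euler-Lagrange equation d/dx(∂L/∂y') − ∂L/∂y = 0 becomes:
    y'' + y = 0
General solution: y(x) = A sin(x) + B cos(x), where A and B are arbitrary constants fixed by the endpoint conditions.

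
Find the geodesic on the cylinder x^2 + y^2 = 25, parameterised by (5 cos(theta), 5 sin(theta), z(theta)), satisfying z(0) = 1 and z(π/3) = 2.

Parameterise the cylinder of radius R = 5 as
    r(θ) = (5 cos θ, 5 sin θ, z(θ)).
The arc-length element is
    ds = sqrt(25 + (dz/dθ)^2) dθ,
so the Lagrangian is L = sqrt(25 + z'^2).
L depends on z' only, not on z or θ, so ∂L/∂z = 0 and
    ∂L/∂z' = z' / sqrt(25 + z'^2).
The Euler-Lagrange equation gives
    d/dθ( z' / sqrt(25 + z'^2) ) = 0,
so z' is constant. Integrating once:
    z(θ) = a θ + b,
a helix on the cylinder (a straight line when the cylinder is unrolled). The constants a, b are determined by the endpoint conditions.
With endpoint conditions z(0) = 1 and z(π/3) = 2: from z(0) = b we get b = 1, and a·π/3 + 1 = 2 gives a = 3/π, so
    z(θ) = (3/π) θ + 1.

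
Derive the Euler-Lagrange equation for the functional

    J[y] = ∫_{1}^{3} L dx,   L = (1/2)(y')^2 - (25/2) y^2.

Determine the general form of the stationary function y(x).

The Lagrangian is L = (1/2)(y')^2 - (25/2) y^2.
∂L/∂y = -25y.
∂L/∂y' = y'.
The Euler-Lagrange equation d/dx(∂L/∂y') − ∂L/∂y = 0 becomes:
    y'' + 25 y = 0
General solution: y(x) = A sin(5x) + B cos(5x), where A and B are arbitrary constants fixed by the endpoint conditions.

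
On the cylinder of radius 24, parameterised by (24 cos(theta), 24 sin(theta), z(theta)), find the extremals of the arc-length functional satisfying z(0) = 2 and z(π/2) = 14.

Parameterise the cylinder of radius R = 24 as
    r(θ) = (24 cos θ, 24 sin θ, z(θ)).
The arc-length element is
    ds = sqrt(576 + (dz/dθ)^2) dθ,
so the Lagrangian is L = sqrt(576 + z'^2).
L depends on z' only, not on z or θ, so ∂L/∂z = 0 and
    ∂L/∂z' = z' / sqrt(576 + z'^2).
The Euler-Lagrange equation gives
    d/dθ( z' / sqrt(576 + z'^2) ) = 0,
so z' is constant. Integrating once:
    z(θ) = a θ + b,
a helix on the cylinder (a straight line when the cylinder is unrolled). The constants a, b are determined by the endpoint conditions.
With endpoint conditions z(0) = 2 and z(π/2) = 14: from z(0) = b we get b = 2, and a·π/2 + 2 = 14 gives a = 24/π, so
    z(θ) = (24/π) θ + 2.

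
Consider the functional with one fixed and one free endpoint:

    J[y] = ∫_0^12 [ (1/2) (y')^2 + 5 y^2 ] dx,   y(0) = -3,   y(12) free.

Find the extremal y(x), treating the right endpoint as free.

The Lagrangian L = (1/2) (y')^2 + 5 y^2 gives
    ∂L/∂y = 10 y,   ∂L/∂y' = y'.
Euler-Lagrange: y'' − 10 y = 0.
With k = sqrt(10), the general solution is
    y(x) = A cosh(sqrt(10) x) + B sinh(sqrt(10) x).
Fixed left endpoint y(0) = -3 ⇒ A = -3.
The right endpoint x = 12 is free, so the natural (transversality) condition is ∂L/∂y' |_{x=12} = 0, i.e. y'(12) = 0.
Compute y'(x) = A k sinh(k x) + B k cosh(k x), so
    y'(12) = A k sinh(k·12) + B k cosh(k·12) = 0
    ⇒ B = −A tanh(k·12) = 3 tanh(sqrt(10)·12).
Therefore the extremal is
    y(x) = −3 cosh(sqrt(10) x) + 3 tanh(sqrt(10)·12) sinh(sqrt(10) x).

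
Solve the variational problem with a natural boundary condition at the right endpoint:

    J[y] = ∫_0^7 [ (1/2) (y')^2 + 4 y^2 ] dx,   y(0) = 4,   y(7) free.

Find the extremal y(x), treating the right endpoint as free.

The Lagrangian L = (1/2) (y')^2 + 4 y^2 gives
    ∂L/∂y = 8 y,   ∂L/∂y' = y'.
Euler-Lagrange: y'' − 8 y = 0.
With k = sqrt(8), the general solution is
    y(x) = A cosh(sqrt(8) x) + B sinh(sqrt(8) x).
Fixed left endpoint y(0) = 4 ⇒ A = 4.
The right endpoint x = 7 is free, so the natural (transversality) condition is ∂L/∂y' |_{x=7} = 0, i.e. y'(7) = 0.
Compute y'(x) = A k sinh(k x) + B k cosh(k x), so
    y'(7) = A k sinh(k·7) + B k cosh(k·7) = 0
    ⇒ B = −A tanh(k·7) = − 4 tanh(sqrt(8)·7).
Therefore the extremal is
    y(x) = 4 cosh(sqrt(8) x) − 4 tanh(sqrt(8)·7) sinh(sqrt(8) x).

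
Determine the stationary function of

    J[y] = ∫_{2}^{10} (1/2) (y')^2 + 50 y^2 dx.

The Lagrangian is L = (1/2) (y')^2 + 50 y^2.
Compute ∂L/∂y = 100y, ∂L/∂y' = y'.
The Euler-Lagrange equation d/dx(∂L/∂y') − ∂L/∂y = 0 reduces to
    y'' − 100 y = 0.
Its general solution is
    y(x) = A e^(10x) + B e^(−10x),
with A, B fixed by the endpoint conditions.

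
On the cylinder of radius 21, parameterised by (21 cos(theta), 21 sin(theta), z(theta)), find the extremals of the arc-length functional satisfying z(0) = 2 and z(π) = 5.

Parameterise the cylinder of radius R = 21 as
    r(θ) = (21 cos θ, 21 sin θ, z(θ)).
The arc-length element is
    ds = sqrt(441 + (dz/dθ)^2) dθ,
so the Lagrangian is L = sqrt(441 + z'^2).
L depends on z' only, not on z or θ, so ∂L/∂z = 0 and
    ∂L/∂z' = z' / sqrt(441 + z'^2).
The Euler-Lagrange equation gives
    d/dθ( z' / sqrt(441 + z'^2) ) = 0,
so z' is constant. Integrating once:
    z(θ) = a θ + b,
a helix on the cylinder (a straight line when the cylinder is unrolled). The constants a, b are determined by the endpoint conditions.
With endpoint conditions z(0) = 2 and z(π) = 5: from z(0) = b we get b = 2, and a·π + 2 = 5 gives a = 3/π, so
    z(θ) = (3/π) θ + 2.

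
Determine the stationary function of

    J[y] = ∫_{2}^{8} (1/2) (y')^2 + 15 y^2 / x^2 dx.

The Lagrangian is L = (1/2) (y')^2 + 15 y^2 / x^2.
Compute ∂L/∂y = 30y/x^2, ∂L/∂y' = y'.
The Euler-Lagrange equation d/dx(∂L/∂y') − ∂L/∂y = 0 reduces to
    y'' − 30/x^2 · y = 0  (x > 0).
Its general solution is
    y(x) = A x^6 + B x^(-5),
with A, B fixed by the endpoint conditions.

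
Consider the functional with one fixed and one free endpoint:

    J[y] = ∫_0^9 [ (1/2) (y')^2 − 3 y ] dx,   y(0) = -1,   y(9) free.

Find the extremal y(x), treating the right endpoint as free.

The Lagrangian L = (1/2) (y')^2 − 3 y gives
    ∂L/∂y = −3,   ∂L/∂y' = y'.
Euler-Lagrange: d/dx(y') − (−3) = 0, i.e. y'' + 3 = 0, so
    y(x) = −(3/2) x^2 + C1 x + C2.
Fixed left endpoint y(0) = -1 ⇒ C2 = -1.
The right endpoint x = 9 is free, so the natural (transversality) condition is ∂L/∂y' |_{x=9} = 0, i.e. y'(9) = 0.
Compute y'(x) = −3 x + C1, so y'(9) = −27 + C1 = 0 ⇒ C1 = 27.
Therefore the extremal is
    y(x) = −(3/2) x^2 + 27 x − 1.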